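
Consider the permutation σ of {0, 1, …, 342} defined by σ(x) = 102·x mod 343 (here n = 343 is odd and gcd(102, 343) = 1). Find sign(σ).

Start at x=186: 186 → 107 → 281 → 193 → 135 → 50 → 298 → … (one orbit).
7 cycles of lengths [147, 147, 21, 21, 3, 3, 1].
sign(π) = (−1)^{n − #cycles} = (−1)^{343−7} = (−1)^336 = +1.
The Jacobi symbol (102|343) = +1 (Zolotarev) agrees.

+1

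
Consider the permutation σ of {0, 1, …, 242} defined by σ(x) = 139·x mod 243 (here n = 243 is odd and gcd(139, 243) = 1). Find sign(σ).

+1

Start at x=4: 4 → 70 → 10 → 175 → 25 → 73 → 184 → … (one orbit).
π_139 has 11 disjoint cycles with lengths [81, 81, 27, 27, 9, 9, 3, 3, 1, 1, 1] on {0,…,242}.
sign(π) = (−1)^{n − #cycles} = (−1)^{243−11} = (−1)^232 = +1.
The Jacobi symbol (139|243) = +1 (Zolotarev) agrees.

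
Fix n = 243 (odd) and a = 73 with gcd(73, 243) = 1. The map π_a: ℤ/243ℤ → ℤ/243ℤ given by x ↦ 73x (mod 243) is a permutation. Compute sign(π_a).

+1

Orbit of 55 under x↦73x: [55, 127, 37, 28, 100, 10, 1]… (length divides ord_243(73)).
The orbit structure of x ↦ 73x mod 243: 27 orbits of sizes [27, 27, 27, 27, 27, 27, 9, 9, 9, 9, 9, 9, 3, 3, 3, 3, 3, 3, 1, 1, 1, 1, 1, 1, 1, 1, 1].
sign(π) = (−1)^{n − #cycles} = (−1)^{243−27} = (−1)^216 = +1.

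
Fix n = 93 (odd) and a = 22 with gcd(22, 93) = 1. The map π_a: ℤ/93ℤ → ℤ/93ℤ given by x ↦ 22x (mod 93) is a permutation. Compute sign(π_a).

-1

Trace 88: π^k(88) = [88, 76, 91, 49, 55, 1, 22] for k=0..6.
π_22 has 6 disjoint cycles with lengths [30, 30, 30, 1, 1, 1] on {0,…,92}.
sign(π) = (−1)^{n − #cycles} = (−1)^{93−6} = (−1)^87 = -1.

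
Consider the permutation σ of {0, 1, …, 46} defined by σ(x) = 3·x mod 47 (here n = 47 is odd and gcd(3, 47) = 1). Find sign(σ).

+1

Trace 25: π^k(25) = [25, 28, 37, 17, 4, 12, 36] for k=0..6.
Decompose π into cycles: lengths [23, 23, 1] (3 cycles, including the fixed point 0).
n − c = 47 − 3 = 44; sign = (−1)^44 = +1.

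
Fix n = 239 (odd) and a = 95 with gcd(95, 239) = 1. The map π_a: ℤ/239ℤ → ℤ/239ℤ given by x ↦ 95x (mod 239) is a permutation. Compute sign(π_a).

-1

Start at x=128: 128 → 210 → 113 → 219 → 12 → 184 → 33 → … (one orbit).
The orbit structure of x ↦ 95x mod 239: 2 orbits of sizes [238, 1].
n − c = 239 − 2 = 237; sign = (−1)^237 = -1.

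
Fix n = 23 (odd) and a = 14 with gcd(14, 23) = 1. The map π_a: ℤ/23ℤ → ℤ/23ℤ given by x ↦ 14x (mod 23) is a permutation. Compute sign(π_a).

-1

Start at x=5: 5 → 1 → 14 → 12 → 7 → 6 → 15 → … (one orbit).
Decompose π into cycles: lengths [22, 1] (2 cycles, including the fixed point 0).
23 − 2 = 21 transpositions; sign(π) = (−1)^21 = -1.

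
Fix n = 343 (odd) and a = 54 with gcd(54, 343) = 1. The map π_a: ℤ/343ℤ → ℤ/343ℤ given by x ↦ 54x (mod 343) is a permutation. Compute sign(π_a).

Trace 282: π^k(282) = [282, 136, 141, 68, 242, 34, 121] for k=0..6.
Decompose π into cycles: lengths [294, 42, 6, 1] (4 cycles, including the fixed point 0).
With 4 cycles on 343 points, sign = (−1)^{343−4} = -1.
Check: (54/343) = -1 by Zolotarev.

-1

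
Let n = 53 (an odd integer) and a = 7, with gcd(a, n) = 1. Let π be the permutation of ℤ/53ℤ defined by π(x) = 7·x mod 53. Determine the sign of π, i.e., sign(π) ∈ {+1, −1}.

Trace 36: π^k(36) = [36, 40, 15, 52, 46, 4, 28] for k=0..6.
3 cycles of lengths [26, 26, 1].
Σ(ℓ_i−1) = 53−3 = 50; sign = (−1)^50 = +1.
The Jacobi symbol (7|53) = +1 (Zolotarev) agrees.

+1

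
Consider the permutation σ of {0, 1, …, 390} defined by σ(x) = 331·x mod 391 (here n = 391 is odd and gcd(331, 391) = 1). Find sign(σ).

Start at x=376: 376 → 118 → 349 → 174 → 117 → 18 → 93 → … (one orbit).
Decompose π into cycles: lengths [88, 88, 88, 88, 11, 11, 8, 8, 1] (9 cycles, including the fixed point 0).
n − c = 391 − 9 = 382; sign = (−1)^382 = +1.
Zolotarev: (331|391) = +1, matching the cycle-count sign.

+1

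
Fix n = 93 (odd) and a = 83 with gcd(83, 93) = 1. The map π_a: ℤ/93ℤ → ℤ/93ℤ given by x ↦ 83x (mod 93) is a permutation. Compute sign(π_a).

Orbit of 77 under x↦83x: [77, 67, 74, 4, 53, 28, 92]… (length divides ord_93(83)).
5 cycles of lengths [30, 30, 30, 2, 1].
Σ(ℓ_i−1) = 93−5 = 88; sign = (−1)^88 = +1.
(83|93)_J = +1 (Zolotarev's lemma cross-check).

+1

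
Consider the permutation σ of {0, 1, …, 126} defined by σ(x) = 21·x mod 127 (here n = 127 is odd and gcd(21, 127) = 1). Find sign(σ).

Trace 81: π^k(81) = [81, 50, 34, 79, 8, 41, 99] for k=0..6.
Cycle lengths of π_21 on ℤ/127ℤ: [63, 63, 1]; 3 cycles in total.
sign(π) = (−1)^{n − #cycles} = (−1)^{127−3} = (−1)^124 = +1.

+1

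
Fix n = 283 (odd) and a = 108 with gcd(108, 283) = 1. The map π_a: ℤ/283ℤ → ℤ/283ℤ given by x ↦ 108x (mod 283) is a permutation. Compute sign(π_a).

-1

Trace 4: π^k(4) = [4, 149, 244, 33, 168, 32, 60] for k=0..6.
Cycle lengths of π_108 on ℤ/283ℤ: [94, 94, 94, 1]; 4 cycles in total.
283 − 4 = 279 transpositions; sign(π) = (−1)^279 = -1.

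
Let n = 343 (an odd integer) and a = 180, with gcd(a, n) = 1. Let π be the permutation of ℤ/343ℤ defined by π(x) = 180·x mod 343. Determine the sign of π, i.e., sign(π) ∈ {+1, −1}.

-1

Trace 101: π^k(101) = [101, 1, 180, 158, 314, 268, 220] for k=0..6.
The orbit structure of x ↦ 180x mod 343: 4 orbits of sizes [294, 42, 6, 1].
Σ(ℓ_i−1) = 343−4 = 339; sign = (−1)^339 = -1.
The Jacobi symbol (180|343) = -1 (Zolotarev) agrees.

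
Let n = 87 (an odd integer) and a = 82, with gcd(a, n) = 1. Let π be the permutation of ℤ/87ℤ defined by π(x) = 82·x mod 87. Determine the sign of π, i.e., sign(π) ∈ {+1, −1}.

+1

Orbit of 1 under x↦82x: [1, 82, 25, 49, 16, 7, 52]… (length divides ord_87(82)).
The orbit structure of x ↦ 82x mod 87: 15 orbits of sizes [7, 7, 7, 7, 7, 7, 7, 7, 7, 7, 7, 7, 1, 1, 1].
Σ(ℓ_i−1) = 87−15 = 72; sign = (−1)^72 = +1.
Via Zolotarev, sign(π_{82}) = (82|87) = +1.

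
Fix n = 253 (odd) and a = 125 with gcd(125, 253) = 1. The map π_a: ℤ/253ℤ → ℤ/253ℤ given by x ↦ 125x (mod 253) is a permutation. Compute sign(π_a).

-1

Trace 185: π^k(185) = [185, 102, 100, 103, 225, 42, 190] for k=0..6.
Cycle type of π: 110×2 + 22 + 5×2 + 1; total 6 cycles.
Σ(ℓ_i−1) = 253−6 = 247; sign = (−1)^247 = -1.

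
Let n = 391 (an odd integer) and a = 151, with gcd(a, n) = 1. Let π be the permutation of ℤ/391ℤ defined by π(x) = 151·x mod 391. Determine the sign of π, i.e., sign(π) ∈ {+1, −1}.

+1

Orbit of 151 under x↦151x: [151, 123, 196, 271, 257, 98, 331]… (length divides ord_391(151)).
Cycle lengths of π_151 on ℤ/391ℤ: [88, 88, 88, 88, 11, 11, 8, 8, 1]; 9 cycles in total.
391 − 9 = 382 transpositions; sign(π) = (−1)^382 = +1.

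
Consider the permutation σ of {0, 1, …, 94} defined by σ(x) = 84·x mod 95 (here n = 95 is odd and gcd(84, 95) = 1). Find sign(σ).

-1

Orbit of 1 under x↦84x: [1, 84, 26, 94, 11, 69]… (length divides ord_95(84)).
18 cycles of lengths [6, 6, 6, 6, 6, 6, 6, 6, 6, 6, 6, 6, 6, 6, 6, 2, 2, 1].
n − c = 95 − 18 = 77; sign = (−1)^77 = -1.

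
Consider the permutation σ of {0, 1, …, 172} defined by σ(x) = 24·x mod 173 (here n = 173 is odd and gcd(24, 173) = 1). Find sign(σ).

+1

Trace 142: π^k(142) = [142, 121, 136, 150, 140, 73, 22] for k=0..6.
The orbit structure of x ↦ 24x mod 173: 3 orbits of sizes [86, 86, 1].
sign(π) = (−1)^{n − #cycles} = (−1)^{173−3} = (−1)^170 = +1.
Via Zolotarev, sign(π_{24}) = (24|173) = +1.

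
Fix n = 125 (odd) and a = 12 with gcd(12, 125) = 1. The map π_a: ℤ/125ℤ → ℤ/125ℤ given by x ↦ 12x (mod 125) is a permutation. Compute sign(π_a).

-1

Orbit of 6 under x↦12x: [6, 72, 114, 118, 41, 117, 29]… (length divides ord_125(12)).
Cycle lengths of π_12 on ℤ/125ℤ: [100, 20, 4, 1]; 4 cycles in total.
Σ(ℓ_i−1) = 125−4 = 121; sign = (−1)^121 = -1.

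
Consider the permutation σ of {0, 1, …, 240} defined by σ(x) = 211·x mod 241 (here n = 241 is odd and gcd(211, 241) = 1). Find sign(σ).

Start at x=1: 1 → 211 → 177 → 233 → 240 → 30 → 64 → … (one orbit).
31 cycles of lengths [8, 8, 8, 8, 8, 8, 8, 8, 8, 8, 8, 8, 8, 8, 8, 8, 8, 8, 8, 8, 8, 8, 8, 8, 8, 8, 8, 8, 8, 8, 1].
With 31 cycles on 241 points, sign = (−1)^{241−31} = +1.
Via Zolotarev, sign(π_{211}) = (211|241) = +1.

+1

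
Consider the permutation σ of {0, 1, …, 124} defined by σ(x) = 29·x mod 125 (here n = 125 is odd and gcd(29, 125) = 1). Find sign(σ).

Orbit of 104 under x↦29x: [104, 16, 89, 81, 99, 121, 9]… (length divides ord_125(29)).
Cycle lengths of π_29 on ℤ/125ℤ: [50, 50, 10, 10, 2, 2, 1]; 7 cycles in total.
sign(π) = (−1)^{n − #cycles} = (−1)^{125−7} = (−1)^118 = +1.
Check: (29/125) = +1 by Zolotarev.

+1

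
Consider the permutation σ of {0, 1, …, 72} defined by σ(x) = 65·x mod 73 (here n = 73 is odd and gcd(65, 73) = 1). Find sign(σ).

Trace 1: π^k(1) = [1, 65, 64, 72, 8, 9] for k=0..5.
Cycle type of π: 6×12 + 1; total 13 cycles.
Σ(ℓ_i−1) = 73−13 = 60; sign = (−1)^60 = +1.
The Jacobi symbol (65|73) = +1 (Zolotarev) agrees.

+1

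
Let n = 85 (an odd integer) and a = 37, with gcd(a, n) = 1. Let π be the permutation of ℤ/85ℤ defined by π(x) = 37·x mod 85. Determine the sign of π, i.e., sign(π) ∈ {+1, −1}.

+1

Orbit of 21 under x↦37x: [21, 12, 19, 23, 1, 37, 9]… (length divides ord_85(37)).
π_37 has 7 disjoint cycles with lengths [16, 16, 16, 16, 16, 4, 1] on {0,…,84}.
With 7 cycles on 85 points, sign = (−1)^{85−7} = +1.
Via Zolotarev, sign(π_{37}) = (37|85) = +1.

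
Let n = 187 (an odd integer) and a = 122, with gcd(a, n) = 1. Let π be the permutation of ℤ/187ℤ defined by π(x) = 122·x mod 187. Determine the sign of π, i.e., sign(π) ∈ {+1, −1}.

Orbit of 100 under x↦122x: [100, 45, 67, 133, 144, 177, 89]… (length divides ord_187(122)).
Cycle type of π: 16×11 + 1×11; total 22 cycles.
n − c = 187 − 22 = 165; sign = (−1)^165 = -1.
Zolotarev: (122|187) = -1, matching the cycle-count sign.

-1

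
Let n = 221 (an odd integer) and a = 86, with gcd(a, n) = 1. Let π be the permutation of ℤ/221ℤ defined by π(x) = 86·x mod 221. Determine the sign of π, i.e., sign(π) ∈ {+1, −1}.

Orbit of 1 under x↦86x: [1, 86, 103, 18]… (length divides ord_221(86)).
Cycle lengths of π_86 on ℤ/221ℤ: [4, 4, 4, 4, 4, 4, 4, 4, 4, 4, 4, 4, 4, 4, 4, 4, 4, 4, 4, 4, 4, 4, 4, 4, 4, 4, 4, 4, 4, 4, 4, 4, 4, 4, 4, 4, 4, 4, 4, 4, 4, 4, 4, 4, 4, 4, 4, 4, 4, 4, 4, 1, 1, 1, 1, 1, 1, 1, 1, 1, 1, 1, 1, 1, 1, 1, 1, 1]; 68 cycles in total.
Σ(ℓ_i−1) = 221−68 = 153; sign = (−1)^153 = -1.
The Jacobi symbol (86|221) = -1 (Zolotarev) agrees.

-1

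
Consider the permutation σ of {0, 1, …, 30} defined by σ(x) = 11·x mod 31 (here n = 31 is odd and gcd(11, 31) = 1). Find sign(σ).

Trace 30: π^k(30) = [30, 20, 3, 2, 22, 25, 27] for k=0..6.
Cycle type of π: 30 + 1; total 2 cycles.
With 2 cycles on 31 points, sign = (−1)^{31−2} = -1.
Via Zolotarev, sign(π_{11}) = (11|31) = -1.

-1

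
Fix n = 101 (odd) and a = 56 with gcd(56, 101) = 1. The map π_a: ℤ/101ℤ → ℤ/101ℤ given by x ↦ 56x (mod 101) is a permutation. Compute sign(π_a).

+1

Start at x=24: 24 → 31 → 19 → 54 → 95 → 68 → 71 → … (one orbit).
π_56 has 5 disjoint cycles with lengths [25, 25, 25, 25, 1] on {0,…,100}.
5 cycles on 101: each ℓ→(−1)^(ℓ−1), product (−1)^96 = +1.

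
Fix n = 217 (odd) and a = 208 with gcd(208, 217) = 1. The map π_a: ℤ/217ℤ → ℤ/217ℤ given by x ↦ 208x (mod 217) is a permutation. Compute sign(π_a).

Trace 193: π^k(193) = [193, 216, 9, 136, 78, 166, 25] for k=0..6.
Cycle type of π: 30×7 + 6 + 1; total 9 cycles.
217 − 9 = 208 transpositions; sign(π) = (−1)^208 = +1.
Zolotarev: (208|217) = +1, matching the cycle-count sign.

+1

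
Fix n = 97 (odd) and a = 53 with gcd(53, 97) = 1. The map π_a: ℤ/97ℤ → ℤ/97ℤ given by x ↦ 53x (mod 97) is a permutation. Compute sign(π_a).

Orbit of 8 under x↦53x: [8, 36, 65, 50, 31, 91, 70]… (length divides ord_97(53)).
Cycle lengths of π_53 on ℤ/97ℤ: [48, 48, 1]; 3 cycles in total.
n − c = 97 − 3 = 94; sign = (−1)^94 = +1.

+1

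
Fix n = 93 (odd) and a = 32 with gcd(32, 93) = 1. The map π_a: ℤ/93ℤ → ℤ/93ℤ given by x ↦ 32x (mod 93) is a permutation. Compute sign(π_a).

Start at x=32: 32 → 1 → 32 (one orbit).
π_32 has 62 disjoint cycles with lengths [2, 2, 2, 2, 2, 2, 2, 2, 2, 2, 2, 2, 2, 2, 2, 2, 2, 2, 2, 2, 2, 2, 2, 2, 2, 2, 2, 2, 2, 2, 2, 1, 1, 1, 1, 1, 1, 1, 1, 1, 1, 1, 1, 1, 1, 1, 1, 1, 1, 1, 1, 1, 1, 1, 1, 1, 1, 1, 1, 1, 1, 1] on {0,…,92}.
n − c = 93 − 62 = 31; sign = (−1)^31 = -1.

-1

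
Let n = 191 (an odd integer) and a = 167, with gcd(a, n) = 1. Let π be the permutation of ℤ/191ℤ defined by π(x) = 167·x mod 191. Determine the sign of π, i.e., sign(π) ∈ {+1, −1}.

Trace 44: π^k(44) = [44, 90, 132, 79, 14, 46, 42] for k=0..6.
The orbit structure of x ↦ 167x mod 191: 2 orbits of sizes [190, 1].
With 2 cycles on 191 points, sign = (−1)^{191−2} = -1.
Via Zolotarev, sign(π_{167}) = (167|191) = -1.

-1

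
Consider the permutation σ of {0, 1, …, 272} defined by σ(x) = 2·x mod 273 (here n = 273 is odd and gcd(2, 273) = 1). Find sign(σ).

Orbit of 256 under x↦2x: [256, 239, 205, 137, 1, 2, 4]… (length divides ord_273(2)).
Cycle lengths of π_2 on ℤ/273ℤ: [12, 12, 12, 12, 12, 12, 12, 12, 12, 12, 12, 12, 12, 12, 12, 12, 12, 12, 12, 12, 12, 6, 6, 3, 3, 2, 1]; 27 cycles in total.
sign(π) = (−1)^{n − #cycles} = (−1)^{273−27} = (−1)^246 = +1.

+1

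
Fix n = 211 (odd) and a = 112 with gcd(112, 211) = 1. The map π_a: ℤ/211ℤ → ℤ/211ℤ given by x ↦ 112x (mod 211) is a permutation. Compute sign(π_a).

Trace 189: π^k(189) = [189, 68, 20, 130, 1, 112, 95] for k=0..6.
π_112 has 2 disjoint cycles with lengths [210, 1] on {0,…,210}.
2 cycles on 211: each ℓ→(−1)^(ℓ−1), product (−1)^209 = -1.
Via Zolotarev, sign(π_{112}) = (112|211) = -1.

-1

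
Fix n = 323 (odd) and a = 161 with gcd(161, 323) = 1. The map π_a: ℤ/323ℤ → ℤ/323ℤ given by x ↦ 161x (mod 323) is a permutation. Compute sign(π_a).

+1

Orbit of 123 under x↦161x: [123, 100, 273, 25, 149, 87, 118]… (length divides ord_323(161)).
The orbit structure of x ↦ 161x mod 323: 9 orbits of sizes [72, 72, 72, 72, 9, 9, 8, 8, 1].
Σ(ℓ_i−1) = 323−9 = 314; sign = (−1)^314 = +1.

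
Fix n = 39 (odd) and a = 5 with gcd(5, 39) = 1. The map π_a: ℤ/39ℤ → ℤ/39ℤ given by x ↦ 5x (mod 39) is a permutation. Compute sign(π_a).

+1

Orbit of 8 under x↦5x: [8, 1, 5, 25]… (length divides ord_39(5)).
Cycle type of π: 4×9 + 2 + 1; total 11 cycles.
Σ(ℓ_i−1) = 39−11 = 28; sign = (−1)^28 = +1.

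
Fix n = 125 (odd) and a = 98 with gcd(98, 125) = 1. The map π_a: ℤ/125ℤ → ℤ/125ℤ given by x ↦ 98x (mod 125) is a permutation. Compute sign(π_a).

-1

Start at x=83: 83 → 9 → 7 → 61 → 103 → 94 → 87 → … (one orbit).
Decompose π into cycles: lengths [100, 20, 4, 1] (4 cycles, including the fixed point 0).
125 − 4 = 121 transpositions; sign(π) = (−1)^121 = -1.
Zolotarev: (98|125) = -1, matching the cycle-count sign.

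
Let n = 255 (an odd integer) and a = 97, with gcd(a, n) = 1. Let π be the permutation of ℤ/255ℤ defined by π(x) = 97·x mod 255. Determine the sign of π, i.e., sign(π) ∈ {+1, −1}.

+1

Start at x=163: 163 → 1 → 97 → 229 → 28 → 166 → 37 → … (one orbit).
Cycle lengths of π_97 on ℤ/255ℤ: [16, 16, 16, 16, 16, 16, 16, 16, 16, 16, 16, 16, 16, 16, 16, 4, 4, 4, 1, 1, 1]; 21 cycles in total.
Σ(ℓ_i−1) = 255−21 = 234; sign = (−1)^234 = +1.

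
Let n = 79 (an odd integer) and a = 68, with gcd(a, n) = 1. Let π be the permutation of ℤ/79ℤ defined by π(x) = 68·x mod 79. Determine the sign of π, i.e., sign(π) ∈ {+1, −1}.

Start at x=73: 73 → 66 → 64 → 7 → 2 → 57 → 5 → … (one orbit).
π_68 has 2 disjoint cycles with lengths [78, 1] on {0,…,78}.
n − c = 79 − 2 = 77; sign = (−1)^77 = -1.
The Jacobi symbol (68|79) = -1 (Zolotarev) agrees.

-1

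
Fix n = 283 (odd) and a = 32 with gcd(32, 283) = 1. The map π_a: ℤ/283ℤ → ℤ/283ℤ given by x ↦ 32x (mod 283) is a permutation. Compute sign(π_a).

-1

Orbit of 149 under x↦32x: [149, 240, 39, 116, 33, 207, 115]… (length divides ord_283(32)).
4 cycles of lengths [94, 94, 94, 1].
sign(π) = (−1)^{n − #cycles} = (−1)^{283−4} = (−1)^279 = -1.
Via Zolotarev, sign(π_{32}) = (32|283) = -1.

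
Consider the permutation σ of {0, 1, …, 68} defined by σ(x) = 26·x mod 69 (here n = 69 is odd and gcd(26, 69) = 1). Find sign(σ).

-1

Trace 62: π^k(62) = [62, 25, 29, 64, 8, 1, 26] for k=0..6.
Decompose π into cycles: lengths [22, 22, 11, 11, 2, 1] (6 cycles, including the fixed point 0).
n − c = 69 − 6 = 63; sign = (−1)^63 = -1.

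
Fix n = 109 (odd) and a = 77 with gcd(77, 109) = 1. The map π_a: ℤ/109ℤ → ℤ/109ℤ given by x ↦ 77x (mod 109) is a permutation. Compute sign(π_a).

Orbit of 32 under x↦77x: [32, 66, 68, 4, 90, 63, 55]… (length divides ord_109(77)).
4 cycles of lengths [36, 36, 36, 1].
sign(π) = (−1)^{n − #cycles} = (−1)^{109−4} = (−1)^105 = -1.
Zolotarev: (77|109) = -1, matching the cycle-count sign.

-1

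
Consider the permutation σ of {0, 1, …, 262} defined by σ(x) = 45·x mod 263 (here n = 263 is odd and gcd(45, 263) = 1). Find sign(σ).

-1

Start at x=104: 104 → 209 → 200 → 58 → 243 → 152 → 2 → … (one orbit).
Decompose π into cycles: lengths [262, 1] (2 cycles, including the fixed point 0).
263 − 2 = 261 transpositions; sign(π) = (−1)^261 = -1.
Zolotarev: (45|263) = -1, matching the cycle-count sign.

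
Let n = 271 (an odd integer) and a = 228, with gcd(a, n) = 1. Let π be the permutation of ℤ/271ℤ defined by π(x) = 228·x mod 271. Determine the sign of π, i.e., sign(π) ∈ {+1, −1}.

+1

Start at x=228: 228 → 223 → 167 → 136 → 114 → 247 → 219 → … (one orbit).
3 cycles of lengths [135, 135, 1].
With 3 cycles on 271 points, sign = (−1)^{271−3} = +1.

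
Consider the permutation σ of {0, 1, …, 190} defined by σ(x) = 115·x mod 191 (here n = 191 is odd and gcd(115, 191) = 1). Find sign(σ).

Orbit of 34 under x↦115x: [34, 90, 36, 129, 128, 13, 158]… (length divides ord_191(115)).
Cycle type of π: 95×2 + 1; total 3 cycles.
n − c = 191 − 3 = 188; sign = (−1)^188 = +1.
Check: (115/191) = +1 by Zolotarev.

+1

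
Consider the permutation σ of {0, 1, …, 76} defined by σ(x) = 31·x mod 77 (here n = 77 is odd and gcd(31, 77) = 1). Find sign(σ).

Orbit of 25 under x↦31x: [25, 5, 1, 31, 37, 69, 60]… (length divides ord_77(31)).
π_31 has 6 disjoint cycles with lengths [30, 30, 6, 5, 5, 1] on {0,…,76}.
sign(π) = (−1)^{n − #cycles} = (−1)^{77−6} = (−1)^71 = -1.

-1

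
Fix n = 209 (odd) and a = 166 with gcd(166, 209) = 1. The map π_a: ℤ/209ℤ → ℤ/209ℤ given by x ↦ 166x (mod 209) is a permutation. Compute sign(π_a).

-1

Orbit of 78 under x↦166x: [78, 199, 12, 111, 34, 1, 166]… (length divides ord_209(166)).
Decompose π into cycles: lengths [18, 18, 18, 18, 18, 18, 18, 18, 18, 18, 18, 1, 1, 1, 1, 1, 1, 1, 1, 1, 1, 1] (22 cycles, including the fixed point 0).
With 22 cycles on 209 points, sign = (−1)^{209−22} = -1.
Check: (166/209) = -1 by Zolotarev.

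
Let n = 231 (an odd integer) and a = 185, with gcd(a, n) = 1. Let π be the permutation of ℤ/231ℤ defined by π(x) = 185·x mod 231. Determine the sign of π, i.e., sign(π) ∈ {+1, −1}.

+1

Trace 4: π^k(4) = [4, 47, 148, 122, 163, 125, 25] for k=0..6.
Cycle lengths of π_185 on ℤ/231ℤ: [30, 30, 30, 30, 30, 30, 10, 10, 6, 6, 6, 5, 5, 2, 1]; 15 cycles in total.
With 15 cycles on 231 points, sign = (−1)^{231−15} = +1.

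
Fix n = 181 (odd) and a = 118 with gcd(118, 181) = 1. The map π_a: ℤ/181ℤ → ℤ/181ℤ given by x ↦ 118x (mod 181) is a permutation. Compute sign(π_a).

-1

Trace 30: π^k(30) = [30, 101, 153, 135, 2, 55, 155] for k=0..6.
2 cycles of lengths [180, 1].
n − c = 181 − 2 = 179; sign = (−1)^179 = -1.
Via Zolotarev, sign(π_{118}) = (118|181) = -1.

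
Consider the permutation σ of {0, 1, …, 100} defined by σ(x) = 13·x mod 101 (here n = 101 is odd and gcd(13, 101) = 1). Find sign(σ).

+1

Orbit of 80 under x↦13x: [80, 30, 87, 20, 58, 47, 5]… (length divides ord_101(13)).
The orbit structure of x ↦ 13x mod 101: 3 orbits of sizes [50, 50, 1].
101 − 3 = 98 transpositions; sign(π) = (−1)^98 = +1.
Via Zolotarev, sign(π_{13}) = (13|101) = +1.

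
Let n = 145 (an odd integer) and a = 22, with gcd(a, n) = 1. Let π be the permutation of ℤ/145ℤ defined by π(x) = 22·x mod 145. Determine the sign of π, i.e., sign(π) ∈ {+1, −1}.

Trace 63: π^k(63) = [63, 81, 42, 54, 28, 36, 67] for k=0..6.
π_22 has 8 disjoint cycles with lengths [28, 28, 28, 28, 14, 14, 4, 1] on {0,…,144}.
Σ(ℓ_i−1) = 145−8 = 137; sign = (−1)^137 = -1.

-1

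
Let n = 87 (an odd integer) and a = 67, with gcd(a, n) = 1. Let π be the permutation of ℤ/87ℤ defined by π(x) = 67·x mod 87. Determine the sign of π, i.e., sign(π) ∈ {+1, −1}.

+1

Trace 28: π^k(28) = [28, 49, 64, 25, 22, 82, 13] for k=0..6.
The orbit structure of x ↦ 67x mod 87: 9 orbits of sizes [14, 14, 14, 14, 14, 14, 1, 1, 1].
sign(π) = (−1)^{n − #cycles} = (−1)^{87−9} = (−1)^78 = +1.
Zolotarev: (67|87) = +1, matching the cycle-count sign.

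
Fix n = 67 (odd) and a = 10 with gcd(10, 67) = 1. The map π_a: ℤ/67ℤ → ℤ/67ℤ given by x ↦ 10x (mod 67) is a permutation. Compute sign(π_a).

Orbit of 65 under x↦10x: [65, 47, 1, 10, 33, 62, 17]… (length divides ord_67(10)).
Cycle lengths of π_10 on ℤ/67ℤ: [33, 33, 1]; 3 cycles in total.
sign(π) = (−1)^{n − #cycles} = (−1)^{67−3} = (−1)^64 = +1.

+1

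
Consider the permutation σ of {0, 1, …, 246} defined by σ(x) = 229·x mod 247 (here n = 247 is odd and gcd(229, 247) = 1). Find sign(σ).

-1

Orbit of 229 under x↦229x: [229, 77, 96, 1]… (length divides ord_247(229)).
The orbit structure of x ↦ 229x mod 247: 76 orbits of sizes [4, 4, 4, 4, 4, 4, 4, 4, 4, 4, 4, 4, 4, 4, 4, 4, 4, 4, 4, 4, 4, 4, 4, 4, 4, 4, 4, 4, 4, 4, 4, 4, 4, 4, 4, 4, 4, 4, 4, 4, 4, 4, 4, 4, 4, 4, 4, 4, 4, 4, 4, 4, 4, 4, 4, 4, 4, 1, 1, 1, 1, 1, 1, 1, 1, 1, 1, 1, 1, 1, 1, 1, 1, 1, 1, 1].
Σ(ℓ_i−1) = 247−76 = 171; sign = (−1)^171 = -1.
(229|247)_J = -1 (Zolotarev's lemma cross-check).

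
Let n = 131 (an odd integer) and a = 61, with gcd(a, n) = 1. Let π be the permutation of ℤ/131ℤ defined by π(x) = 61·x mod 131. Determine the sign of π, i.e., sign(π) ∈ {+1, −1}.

+1

Start at x=1: 1 → 61 → 53 → 89 → 58 → 1 (one orbit).
Decompose π into cycles: lengths [5, 5, 5, 5, 5, 5, 5, 5, 5, 5, 5, 5, 5, 5, 5, 5, 5, 5, 5, 5, 5, 5, 5, 5, 5, 5, 1] (27 cycles, including the fixed point 0).
With 27 cycles on 131 points, sign = (−1)^{131−27} = +1.
The Jacobi symbol (61|131) = +1 (Zolotarev) agrees.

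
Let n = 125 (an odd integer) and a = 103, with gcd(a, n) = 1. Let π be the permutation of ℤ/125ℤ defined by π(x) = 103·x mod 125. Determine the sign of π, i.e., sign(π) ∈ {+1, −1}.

Orbit of 52 under x↦103x: [52, 106, 43, 54, 62, 11, 8]… (length divides ord_125(103)).
Decompose π into cycles: lengths [100, 20, 4, 1] (4 cycles, including the fixed point 0).
Σ(ℓ_i−1) = 125−4 = 121; sign = (−1)^121 = -1.
Via Zolotarev, sign(π_{103}) = (103|125) = -1.

-1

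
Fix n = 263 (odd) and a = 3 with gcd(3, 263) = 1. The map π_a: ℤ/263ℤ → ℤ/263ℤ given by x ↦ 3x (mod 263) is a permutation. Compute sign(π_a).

+1

Start at x=148: 148 → 181 → 17 → 51 → 153 → 196 → 62 → … (one orbit).
3 cycles of lengths [131, 131, 1].
With 3 cycles on 263 points, sign = (−1)^{263−3} = +1.
(3|263)_J = +1 (Zolotarev's lemma cross-check).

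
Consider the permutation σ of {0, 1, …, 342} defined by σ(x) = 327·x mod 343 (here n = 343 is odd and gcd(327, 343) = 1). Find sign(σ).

-1

Orbit of 116 under x↦327x: [116, 202, 198, 262, 267, 187, 95]… (length divides ord_343(327)).
π_327 has 4 disjoint cycles with lengths [294, 42, 6, 1] on {0,…,342}.
n − c = 343 − 4 = 339; sign = (−1)^339 = -1.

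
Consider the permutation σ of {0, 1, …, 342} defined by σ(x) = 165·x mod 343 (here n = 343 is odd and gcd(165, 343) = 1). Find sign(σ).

+1

Orbit of 324 under x↦165x: [324, 295, 312, 30, 148, 67, 79]… (length divides ord_343(165)).
Decompose π into cycles: lengths [21, 21, 21, 21, 21, 21, 21, 21, 21, 21, 21, 21, 21, 21, 3, 3, 3, 3, 3, 3, 3, 3, 3, 3, 3, 3, 3, 3, 3, 3, 1] (31 cycles, including the fixed point 0).
n − c = 343 − 31 = 312; sign = (−1)^312 = +1.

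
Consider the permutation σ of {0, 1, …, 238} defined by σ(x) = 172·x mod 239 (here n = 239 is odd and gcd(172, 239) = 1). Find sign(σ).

Trace 28: π^k(28) = [28, 36, 217, 40, 188, 71, 23] for k=0..6.
8 cycles of lengths [34, 34, 34, 34, 34, 34, 34, 1].
n − c = 239 − 8 = 231; sign = (−1)^231 = -1.
Zolotarev: (172|239) = -1, matching the cycle-count sign.

-1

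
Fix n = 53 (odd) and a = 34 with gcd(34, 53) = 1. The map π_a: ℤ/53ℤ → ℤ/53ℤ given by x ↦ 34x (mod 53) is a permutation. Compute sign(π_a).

-1

Start at x=43: 43 → 31 → 47 → 8 → 7 → 26 → 36 → … (one orbit).
2 cycles of lengths [52, 1].
Σ(ℓ_i−1) = 53−2 = 51; sign = (−1)^51 = -1.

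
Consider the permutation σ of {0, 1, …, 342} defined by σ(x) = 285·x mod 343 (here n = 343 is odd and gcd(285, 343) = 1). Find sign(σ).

-1

Orbit of 48 under x↦285x: [48, 303, 262, 239, 201, 4, 111]… (length divides ord_343(285)).
π_285 has 4 disjoint cycles with lengths [294, 42, 6, 1] on {0,…,342}.
n − c = 343 − 4 = 339; sign = (−1)^339 = -1.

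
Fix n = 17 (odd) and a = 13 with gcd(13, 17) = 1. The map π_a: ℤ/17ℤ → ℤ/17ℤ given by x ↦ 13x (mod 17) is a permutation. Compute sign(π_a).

Start at x=13: 13 → 16 → 4 → 1 → 13 (one orbit).
The orbit structure of x ↦ 13x mod 17: 5 orbits of sizes [4, 4, 4, 4, 1].
5 cycles on 17: each ℓ→(−1)^(ℓ−1), product (−1)^12 = +1.
The Jacobi symbol (13|17) = +1 (Zolotarev) agrees.

+1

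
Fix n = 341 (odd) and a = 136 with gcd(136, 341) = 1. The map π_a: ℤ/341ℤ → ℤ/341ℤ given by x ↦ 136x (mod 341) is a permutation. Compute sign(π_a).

-1

Orbit of 312 under x↦136x: [312, 148, 9, 201, 56, 114, 159]… (length divides ord_341(136)).
Decompose π into cycles: lengths [30, 30, 30, 30, 30, 30, 30, 30, 30, 30, 30, 5, 5, 1] (14 cycles, including the fixed point 0).
With 14 cycles on 341 points, sign = (−1)^{341−14} = -1.
Via Zolotarev, sign(π_{136}) = (136|341) = -1.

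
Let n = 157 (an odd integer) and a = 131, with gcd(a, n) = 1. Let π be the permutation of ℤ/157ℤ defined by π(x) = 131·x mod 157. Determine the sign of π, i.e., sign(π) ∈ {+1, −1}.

Trace 144: π^k(144) = [144, 24, 4, 53, 35, 32, 110] for k=0..6.
Cycle lengths of π_131 on ℤ/157ℤ: [156, 1]; 2 cycles in total.
n − c = 157 − 2 = 155; sign = (−1)^155 = -1.
The Jacobi symbol (131|157) = -1 (Zolotarev) agrees.

-1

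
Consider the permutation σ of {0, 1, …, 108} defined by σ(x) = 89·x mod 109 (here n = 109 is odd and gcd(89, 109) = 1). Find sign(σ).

+1

Trace 26: π^k(26) = [26, 25, 45, 81, 15, 27, 5] for k=0..6.
Decompose π into cycles: lengths [27, 27, 27, 27, 1] (5 cycles, including the fixed point 0).
Σ(ℓ_i−1) = 109−5 = 104; sign = (−1)^104 = +1.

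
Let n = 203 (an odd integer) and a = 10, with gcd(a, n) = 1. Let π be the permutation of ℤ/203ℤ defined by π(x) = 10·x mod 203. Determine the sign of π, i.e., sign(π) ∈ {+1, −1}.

Orbit of 107 under x↦10x: [107, 55, 144, 19, 190, 73, 121]… (length divides ord_203(10)).
The orbit structure of x ↦ 10x mod 203: 5 orbits of sizes [84, 84, 28, 6, 1].
With 5 cycles on 203 points, sign = (−1)^{203−5} = +1.
Check: (10/203) = +1 by Zolotarev.

+1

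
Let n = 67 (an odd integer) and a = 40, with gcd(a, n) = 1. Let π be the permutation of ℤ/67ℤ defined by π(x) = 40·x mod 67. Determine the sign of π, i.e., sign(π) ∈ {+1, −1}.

+1

Orbit of 1 under x↦40x: [1, 40, 59, 15, 64, 14, 24]… (length divides ord_67(40)).
Cycle type of π: 11×6 + 1; total 7 cycles.
n − c = 67 − 7 = 60; sign = (−1)^60 = +1.
Check: (40/67) = +1 by Zolotarev.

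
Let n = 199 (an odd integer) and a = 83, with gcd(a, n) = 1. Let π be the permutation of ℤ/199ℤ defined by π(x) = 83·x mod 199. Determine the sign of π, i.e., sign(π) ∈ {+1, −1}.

Orbit of 107 under x↦83x: [107, 125, 27, 52, 137, 28, 135]… (length divides ord_199(83)).
π_83 has 4 disjoint cycles with lengths [66, 66, 66, 1] on {0,…,198}.
4 cycles on 199: each ℓ→(−1)^(ℓ−1), product (−1)^195 = -1.
Via Zolotarev, sign(π_{83}) = (83|199) = -1.

-1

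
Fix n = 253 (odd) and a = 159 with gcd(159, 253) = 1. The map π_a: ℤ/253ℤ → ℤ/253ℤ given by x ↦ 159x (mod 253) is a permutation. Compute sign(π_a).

-1

Start at x=100: 100 → 214 → 124 → 235 → 174 → 89 → 236 → … (one orbit).
Cycle type of π: 110×2 + 22 + 5×2 + 1; total 6 cycles.
6 cycles on 253: each ℓ→(−1)^(ℓ−1), product (−1)^247 = -1.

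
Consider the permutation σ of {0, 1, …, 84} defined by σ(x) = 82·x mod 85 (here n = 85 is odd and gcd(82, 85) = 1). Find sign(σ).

+1

Orbit of 49 under x↦82x: [49, 23, 16, 37, 59, 78, 21]… (length divides ord_85(82)).
π_82 has 7 disjoint cycles with lengths [16, 16, 16, 16, 16, 4, 1] on {0,…,84}.
Σ(ℓ_i−1) = 85−7 = 78; sign = (−1)^78 = +1.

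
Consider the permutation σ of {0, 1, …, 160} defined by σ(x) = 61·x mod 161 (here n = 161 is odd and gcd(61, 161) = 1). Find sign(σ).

+1

Start at x=136: 136 → 85 → 33 → 81 → 111 → 9 → 66 → … (one orbit).
The orbit structure of x ↦ 61x mod 161: 5 orbits of sizes [66, 66, 22, 6, 1].
Σ(ℓ_i−1) = 161−5 = 156; sign = (−1)^156 = +1.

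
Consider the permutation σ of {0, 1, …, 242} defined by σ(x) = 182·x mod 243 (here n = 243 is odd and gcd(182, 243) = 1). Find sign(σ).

Start at x=91: 91 → 38 → 112 → 215 → 7 → 59 → 46 → … (one orbit).
Decompose π into cycles: lengths [162, 54, 18, 6, 2, 1] (6 cycles, including the fixed point 0).
6 cycles on 243: each ℓ→(−1)^(ℓ−1), product (−1)^237 = -1.
Via Zolotarev, sign(π_{182}) = (182|243) = -1.

-1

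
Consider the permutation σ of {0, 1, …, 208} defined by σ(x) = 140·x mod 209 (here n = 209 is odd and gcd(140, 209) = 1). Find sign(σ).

-1

Orbit of 115 under x↦140x: [115, 7, 144, 96, 64, 182, 191]… (length divides ord_209(140)).
Cycle lengths of π_140 on ℤ/209ℤ: [30, 30, 30, 30, 30, 30, 10, 3, 3, 3, 3, 3, 3, 1]; 14 cycles in total.
sign(π) = (−1)^{n − #cycles} = (−1)^{209−14} = (−1)^195 = -1.
Via Zolotarev, sign(π_{140}) = (140|209) = -1.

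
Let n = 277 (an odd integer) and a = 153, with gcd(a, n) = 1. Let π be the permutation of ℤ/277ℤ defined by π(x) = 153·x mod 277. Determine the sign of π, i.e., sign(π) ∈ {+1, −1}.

Orbit of 154 under x↦153x: [154, 17, 108, 181, 270, 37, 121]… (length divides ord_277(153)).
Decompose π into cycles: lengths [276, 1] (2 cycles, including the fixed point 0).
With 2 cycles on 277 points, sign = (−1)^{277−2} = -1.
Check: (153/277) = -1 by Zolotarev.

-1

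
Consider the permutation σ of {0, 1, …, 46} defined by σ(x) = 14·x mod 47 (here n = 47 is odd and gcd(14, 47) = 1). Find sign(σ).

+1

Orbit of 8 under x↦14x: [8, 18, 17, 3, 42, 24, 7]… (length divides ord_47(14)).
Cycle type of π: 23×2 + 1; total 3 cycles.
47 − 3 = 44 transpositions; sign(π) = (−1)^44 = +1.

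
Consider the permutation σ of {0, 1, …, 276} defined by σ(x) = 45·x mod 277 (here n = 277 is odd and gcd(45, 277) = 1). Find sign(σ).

Trace 194: π^k(194) = [194, 143, 64, 110, 241, 42, 228] for k=0..6.
Cycle lengths of π_45 on ℤ/277ℤ: [276, 1]; 2 cycles in total.
2 cycles on 277: each ℓ→(−1)^(ℓ−1), product (−1)^275 = -1.

-1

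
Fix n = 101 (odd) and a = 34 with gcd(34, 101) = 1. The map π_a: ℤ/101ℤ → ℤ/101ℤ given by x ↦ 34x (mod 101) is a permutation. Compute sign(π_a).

-1

Orbit of 78 under x↦34x: [78, 26, 76, 59, 87, 29, 77]… (length divides ord_101(34)).
2 cycles of lengths [100, 1].
With 2 cycles on 101 points, sign = (−1)^{101−2} = -1.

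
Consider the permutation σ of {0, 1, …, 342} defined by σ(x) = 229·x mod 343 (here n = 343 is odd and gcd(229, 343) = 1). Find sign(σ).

Trace 43: π^k(43) = [43, 243, 81, 27, 9, 3, 1] for k=0..6.
4 cycles of lengths [294, 42, 6, 1].
343 − 4 = 339 transpositions; sign(π) = (−1)^339 = -1.
Check: (229/343) = -1 by Zolotarev.

-1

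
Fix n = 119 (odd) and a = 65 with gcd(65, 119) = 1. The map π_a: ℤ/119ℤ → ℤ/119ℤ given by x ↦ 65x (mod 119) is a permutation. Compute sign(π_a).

Orbit of 29 under x↦65x: [29, 100, 74, 50, 37, 25, 78]… (length divides ord_119(65)).
Cycle lengths of π_65 on ℤ/119ℤ: [48, 48, 16, 3, 3, 1]; 6 cycles in total.
Σ(ℓ_i−1) = 119−6 = 113; sign = (−1)^113 = -1.
Via Zolotarev, sign(π_{65}) = (65|119) = -1.

-1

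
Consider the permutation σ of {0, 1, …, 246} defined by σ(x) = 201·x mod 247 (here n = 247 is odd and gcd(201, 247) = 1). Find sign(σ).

Start at x=77: 77 → 163 → 159 → 96 → 30 → 102 → 1 → … (one orbit).
π_201 has 26 disjoint cycles with lengths [12, 12, 12, 12, 12, 12, 12, 12, 12, 12, 12, 12, 12, 12, 12, 12, 12, 12, 12, 3, 3, 3, 3, 3, 3, 1] on {0,…,246}.
Σ(ℓ_i−1) = 247−26 = 221; sign = (−1)^221 = -1.
Zolotarev: (201|247) = -1, matching the cycle-count sign.

-1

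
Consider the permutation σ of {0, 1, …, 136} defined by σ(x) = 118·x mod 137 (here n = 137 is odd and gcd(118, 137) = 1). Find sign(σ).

+1

Orbit of 56 under x↦118x: [56, 32, 77, 44, 123, 129, 15]… (length divides ord_137(118)).
Cycle lengths of π_118 on ℤ/137ℤ: [68, 68, 1]; 3 cycles in total.
n − c = 137 − 3 = 134; sign = (−1)^134 = +1.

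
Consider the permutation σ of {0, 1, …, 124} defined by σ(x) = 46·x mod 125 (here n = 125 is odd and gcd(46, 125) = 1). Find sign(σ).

+1

Orbit of 86 under x↦46x: [86, 81, 101, 21, 91, 61, 56]… (length divides ord_125(46)).
Cycle type of π: 25×4 + 5×4 + 1×5; total 13 cycles.
With 13 cycles on 125 points, sign = (−1)^{125−13} = +1.
The Jacobi symbol (46|125) = +1 (Zolotarev) agrees.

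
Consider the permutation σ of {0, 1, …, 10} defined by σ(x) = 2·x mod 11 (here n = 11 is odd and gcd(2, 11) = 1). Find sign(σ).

Orbit of 9 under x↦2x: [9, 7, 3, 6, 1, 2, 4]… (length divides ord_11(2)).
2 cycles of lengths [10, 1].
sign(π) = (−1)^{n − #cycles} = (−1)^{11−2} = (−1)^9 = -1.

-1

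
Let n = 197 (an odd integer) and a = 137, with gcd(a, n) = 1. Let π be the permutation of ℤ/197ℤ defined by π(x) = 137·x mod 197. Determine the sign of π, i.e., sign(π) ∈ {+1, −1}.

+1

Trace 49: π^k(49) = [49, 15, 85, 22, 59, 6, 34] for k=0..6.
Cycle type of π: 98×2 + 1; total 3 cycles.
With 3 cycles on 197 points, sign = (−1)^{197−3} = +1.
Zolotarev: (137|197) = +1, matching the cycle-count sign.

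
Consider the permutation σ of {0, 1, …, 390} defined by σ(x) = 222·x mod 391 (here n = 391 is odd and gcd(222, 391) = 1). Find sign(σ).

Start at x=52: 52 → 205 → 154 → 171 → 35 → 341 → 239 → … (one orbit).
π_222 has 34 disjoint cycles with lengths [22, 22, 22, 22, 22, 22, 22, 22, 22, 22, 22, 22, 22, 22, 22, 22, 22, 1, 1, 1, 1, 1, 1, 1, 1, 1, 1, 1, 1, 1, 1, 1, 1, 1] on {0,…,390}.
Σ(ℓ_i−1) = 391−34 = 357; sign = (−1)^357 = -1.
Via Zolotarev, sign(π_{222}) = (222|391) = -1.

-1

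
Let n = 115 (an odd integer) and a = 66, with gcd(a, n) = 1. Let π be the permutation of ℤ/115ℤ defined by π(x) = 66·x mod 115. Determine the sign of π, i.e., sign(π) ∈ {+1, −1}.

-1

Start at x=71: 71 → 86 → 41 → 61 → 1 → 66 → 101 → … (one orbit).
π_66 has 10 disjoint cycles with lengths [22, 22, 22, 22, 22, 1, 1, 1, 1, 1] on {0,…,114}.
With 10 cycles on 115 points, sign = (−1)^{115−10} = -1.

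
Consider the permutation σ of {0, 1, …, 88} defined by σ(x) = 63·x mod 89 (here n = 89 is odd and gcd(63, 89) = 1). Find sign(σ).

Start at x=34: 34 → 6 → 22 → 51 → 9 → 33 → 32 → … (one orbit).
Cycle type of π: 88 + 1; total 2 cycles.
sign(π) = (−1)^{n − #cycles} = (−1)^{89−2} = (−1)^87 = -1.
(63|89)_J = -1 (Zolotarev's lemma cross-check).

-1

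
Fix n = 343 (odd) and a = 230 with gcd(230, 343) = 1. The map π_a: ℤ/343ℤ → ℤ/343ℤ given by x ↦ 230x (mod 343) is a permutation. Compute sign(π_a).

-1

Trace 267: π^k(267) = [267, 13, 246, 328, 323, 202, 155] for k=0..6.
10 cycles of lengths [98, 98, 98, 14, 14, 14, 2, 2, 2, 1].
n − c = 343 − 10 = 333; sign = (−1)^333 = -1.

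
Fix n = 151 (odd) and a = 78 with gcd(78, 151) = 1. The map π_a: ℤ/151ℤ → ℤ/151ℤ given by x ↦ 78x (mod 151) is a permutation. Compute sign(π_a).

Start at x=110: 110 → 124 → 8 → 20 → 50 → 125 → 86 → … (one orbit).
The orbit structure of x ↦ 78x mod 151: 7 orbits of sizes [25, 25, 25, 25, 25, 25, 1].
n − c = 151 − 7 = 144; sign = (−1)^144 = +1.
Check: (78/151) = +1 by Zolotarev.

+1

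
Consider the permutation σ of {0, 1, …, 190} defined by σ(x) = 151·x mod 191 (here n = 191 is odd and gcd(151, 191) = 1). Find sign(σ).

Orbit of 171 under x↦151x: [171, 36, 88, 109, 33, 17, 84]… (length divides ord_191(151)).
π_151 has 2 disjoint cycles with lengths [190, 1] on {0,…,190}.
With 2 cycles on 191 points, sign = (−1)^{191−2} = -1.
Via Zolotarev, sign(π_{151}) = (151|191) = -1.

-1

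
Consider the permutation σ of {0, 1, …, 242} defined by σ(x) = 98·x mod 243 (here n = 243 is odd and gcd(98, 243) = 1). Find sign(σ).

Orbit of 71 under x↦98x: [71, 154, 26, 118, 143, 163, 179]… (length divides ord_243(98)).
The orbit structure of x ↦ 98x mod 243: 14 orbits of sizes [54, 54, 54, 18, 18, 18, 6, 6, 6, 2, 2, 2, 2, 1].
14 cycles on 243: each ℓ→(−1)^(ℓ−1), product (−1)^229 = -1.
The Jacobi symbol (98|243) = -1 (Zolotarev) agrees.

-1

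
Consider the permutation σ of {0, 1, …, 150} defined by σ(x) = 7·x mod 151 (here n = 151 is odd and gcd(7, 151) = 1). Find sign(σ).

-1

Trace 52: π^k(52) = [52, 62, 132, 18, 126, 127, 134] for k=0..6.
π_7 has 2 disjoint cycles with lengths [150, 1] on {0,…,150}.
Σ(ℓ_i−1) = 151−2 = 149; sign = (−1)^149 = -1.
The Jacobi symbol (7|151) = -1 (Zolotarev) agrees.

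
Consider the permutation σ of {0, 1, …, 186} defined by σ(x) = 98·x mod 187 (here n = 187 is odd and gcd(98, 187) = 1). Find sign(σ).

Trace 21: π^k(21) = [21, 1, 98, 67] for k=0..3.
Cycle type of π: 4×44 + 2×5 + 1; total 50 cycles.
n − c = 187 − 50 = 137; sign = (−1)^137 = -1.
The Jacobi symbol (98|187) = -1 (Zolotarev) agrees.

-1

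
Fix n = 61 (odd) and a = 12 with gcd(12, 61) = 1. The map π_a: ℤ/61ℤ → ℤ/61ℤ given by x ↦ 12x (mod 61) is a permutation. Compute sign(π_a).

Orbit of 25 under x↦12x: [25, 56, 1, 12, 22, 20, 57]… (length divides ord_61(12)).
Cycle lengths of π_12 on ℤ/61ℤ: [15, 15, 15, 15, 1]; 5 cycles in total.
sign(π) = (−1)^{n − #cycles} = (−1)^{61−5} = (−1)^56 = +1.
Via Zolotarev, sign(π_{12}) = (12|61) = +1.

+1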